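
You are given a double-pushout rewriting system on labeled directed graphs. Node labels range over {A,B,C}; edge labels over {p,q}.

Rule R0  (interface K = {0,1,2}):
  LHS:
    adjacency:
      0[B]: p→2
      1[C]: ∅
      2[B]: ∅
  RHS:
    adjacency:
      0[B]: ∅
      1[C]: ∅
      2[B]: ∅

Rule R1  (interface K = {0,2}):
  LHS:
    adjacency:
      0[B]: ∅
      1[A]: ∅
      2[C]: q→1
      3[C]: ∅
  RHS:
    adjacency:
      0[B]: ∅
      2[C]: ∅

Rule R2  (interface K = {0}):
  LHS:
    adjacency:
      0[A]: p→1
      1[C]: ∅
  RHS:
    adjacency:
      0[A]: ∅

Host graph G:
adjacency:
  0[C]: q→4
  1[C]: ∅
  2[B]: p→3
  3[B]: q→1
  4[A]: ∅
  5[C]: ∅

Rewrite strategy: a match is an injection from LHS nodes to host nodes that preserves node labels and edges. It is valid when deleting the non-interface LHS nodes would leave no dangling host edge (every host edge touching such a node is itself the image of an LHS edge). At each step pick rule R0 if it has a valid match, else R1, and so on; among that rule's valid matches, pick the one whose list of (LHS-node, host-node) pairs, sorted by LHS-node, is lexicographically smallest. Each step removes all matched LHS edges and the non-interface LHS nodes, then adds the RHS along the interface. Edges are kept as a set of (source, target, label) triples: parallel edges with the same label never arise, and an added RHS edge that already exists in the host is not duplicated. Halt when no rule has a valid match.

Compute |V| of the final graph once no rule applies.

Answer: 4

Steps:
start.  V:6 E:3  edges: 0-q->4 2-p->3 3-q->1
1. fire R0 via {0↦2, 1↦0, 2↦3}  →  V:6 E:2  edges: 0-q->4 3-q->1
2. fire R1 via {0↦2, 1↦4, 2↦0, 3↦5}  →  V:4 E:1  edges: 3-q->1
final graph: no rule applies after step 2
NF nodes: {0:C, 1:C, 2:B, 3:B}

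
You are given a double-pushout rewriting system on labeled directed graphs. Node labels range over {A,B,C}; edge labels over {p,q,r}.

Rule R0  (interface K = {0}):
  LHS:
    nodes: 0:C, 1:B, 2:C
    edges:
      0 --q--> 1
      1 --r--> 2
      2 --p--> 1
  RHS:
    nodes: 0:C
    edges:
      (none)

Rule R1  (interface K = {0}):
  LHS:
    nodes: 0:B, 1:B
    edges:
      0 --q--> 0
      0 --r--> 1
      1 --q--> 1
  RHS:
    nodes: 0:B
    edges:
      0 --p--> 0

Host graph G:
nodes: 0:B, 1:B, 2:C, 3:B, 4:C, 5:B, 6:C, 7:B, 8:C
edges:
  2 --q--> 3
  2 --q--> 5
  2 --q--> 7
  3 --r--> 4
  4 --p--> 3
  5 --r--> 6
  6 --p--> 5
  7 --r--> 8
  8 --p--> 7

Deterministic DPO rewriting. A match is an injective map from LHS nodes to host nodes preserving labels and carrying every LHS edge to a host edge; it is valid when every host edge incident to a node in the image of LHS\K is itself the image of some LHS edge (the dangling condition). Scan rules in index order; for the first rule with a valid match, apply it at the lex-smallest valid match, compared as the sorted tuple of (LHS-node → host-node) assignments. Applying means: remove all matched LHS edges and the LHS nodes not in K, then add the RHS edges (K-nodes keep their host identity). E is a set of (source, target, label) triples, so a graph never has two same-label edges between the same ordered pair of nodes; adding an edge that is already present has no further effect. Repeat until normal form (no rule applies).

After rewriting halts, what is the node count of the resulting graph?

Answer: 3

Rewrite trace:
initial: |V|=9 |E|=9  E = 2-q->3 2-q->5 2-q->7 3-r->4 4-p->3 5-r->6 6-p->5 7-r->8 8-p->7
step 1: apply R0 at {0↦2, 1↦3, 2↦4}  → |V|=7 |E|=6  E = 2-q->5 2-q->7 5-r->6 6-p->5 7-r->8 8-p->7
step 2: apply R0 at {0↦2, 1↦5, 2↦6}  → |V|=5 |E|=3  E = 2-q->7 7-r->8 8-p->7
step 3: apply R0 at {0↦2, 1↦7, 2↦8}  → |V|=3 |E|=0  E = ∅
final graph: no rule applies after step 3
NF nodes: {0:B, 1:B, 2:C}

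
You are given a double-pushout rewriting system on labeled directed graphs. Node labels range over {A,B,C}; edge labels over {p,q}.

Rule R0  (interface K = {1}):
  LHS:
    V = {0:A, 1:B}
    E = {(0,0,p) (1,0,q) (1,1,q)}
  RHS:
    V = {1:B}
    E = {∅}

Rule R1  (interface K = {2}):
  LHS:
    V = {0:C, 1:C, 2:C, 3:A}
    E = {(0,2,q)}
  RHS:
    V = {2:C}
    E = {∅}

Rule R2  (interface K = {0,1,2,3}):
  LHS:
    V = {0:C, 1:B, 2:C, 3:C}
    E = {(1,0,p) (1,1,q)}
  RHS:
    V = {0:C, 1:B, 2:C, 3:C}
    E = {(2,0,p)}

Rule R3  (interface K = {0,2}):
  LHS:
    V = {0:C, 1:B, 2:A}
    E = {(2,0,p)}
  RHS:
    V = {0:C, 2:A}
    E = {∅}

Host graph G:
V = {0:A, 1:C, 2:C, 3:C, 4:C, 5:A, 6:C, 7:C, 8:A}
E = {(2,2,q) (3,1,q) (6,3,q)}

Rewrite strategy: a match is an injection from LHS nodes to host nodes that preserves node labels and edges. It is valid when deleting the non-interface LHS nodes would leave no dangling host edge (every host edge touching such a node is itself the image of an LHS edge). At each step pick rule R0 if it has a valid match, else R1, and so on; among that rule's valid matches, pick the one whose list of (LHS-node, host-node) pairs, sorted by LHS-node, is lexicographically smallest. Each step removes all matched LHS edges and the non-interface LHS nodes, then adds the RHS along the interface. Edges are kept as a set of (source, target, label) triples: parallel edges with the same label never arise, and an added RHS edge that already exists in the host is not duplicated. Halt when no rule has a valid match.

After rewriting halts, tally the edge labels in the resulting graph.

start.  V:9 E:3  edges: 2-q->2 3-q->1 6-q->3
1. fire R1 via {0↦6, 1↦4, 2↦3, 3↦0}  →  V:6 E:2  edges: 2-q->2 3-q->1
2. fire R1 via {0↦3, 1↦7, 2↦1, 3↦5}  →  V:3 E:1  edges: 2-q->2
final graph: no rule applies after step 2
NF edges: [(2, 2, 'q')]

Answer: q:1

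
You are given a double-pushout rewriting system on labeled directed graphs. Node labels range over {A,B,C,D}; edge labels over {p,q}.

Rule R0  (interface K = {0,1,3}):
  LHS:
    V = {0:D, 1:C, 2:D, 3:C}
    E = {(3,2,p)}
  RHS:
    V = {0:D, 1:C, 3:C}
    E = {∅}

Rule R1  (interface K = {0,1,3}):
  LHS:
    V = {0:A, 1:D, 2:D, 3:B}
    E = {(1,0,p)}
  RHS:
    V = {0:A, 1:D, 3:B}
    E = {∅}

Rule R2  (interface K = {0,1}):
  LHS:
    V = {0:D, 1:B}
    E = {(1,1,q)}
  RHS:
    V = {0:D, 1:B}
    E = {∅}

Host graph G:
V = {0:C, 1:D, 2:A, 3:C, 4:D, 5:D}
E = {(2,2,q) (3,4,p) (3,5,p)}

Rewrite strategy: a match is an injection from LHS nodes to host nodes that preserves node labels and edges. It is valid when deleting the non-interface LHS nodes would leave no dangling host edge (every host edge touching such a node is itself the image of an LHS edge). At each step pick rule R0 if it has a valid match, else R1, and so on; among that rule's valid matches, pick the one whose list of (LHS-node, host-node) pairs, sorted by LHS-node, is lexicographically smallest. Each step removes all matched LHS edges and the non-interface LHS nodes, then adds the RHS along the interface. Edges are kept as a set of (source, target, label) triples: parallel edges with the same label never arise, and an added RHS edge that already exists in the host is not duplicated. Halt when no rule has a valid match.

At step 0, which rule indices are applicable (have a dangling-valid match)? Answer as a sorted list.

Answer: [R0]

Steps:
R0: 4 valid matches — {0↦1, 1↦0, 2↦4, 3↦3}, {0↦1, 1↦0, 2↦5, 3↦3}, {0↦4, 1↦0, 2↦5, 3↦3} (+1 more)
R1: no valid match — LHS pattern not found
R2: no valid match — LHS pattern not found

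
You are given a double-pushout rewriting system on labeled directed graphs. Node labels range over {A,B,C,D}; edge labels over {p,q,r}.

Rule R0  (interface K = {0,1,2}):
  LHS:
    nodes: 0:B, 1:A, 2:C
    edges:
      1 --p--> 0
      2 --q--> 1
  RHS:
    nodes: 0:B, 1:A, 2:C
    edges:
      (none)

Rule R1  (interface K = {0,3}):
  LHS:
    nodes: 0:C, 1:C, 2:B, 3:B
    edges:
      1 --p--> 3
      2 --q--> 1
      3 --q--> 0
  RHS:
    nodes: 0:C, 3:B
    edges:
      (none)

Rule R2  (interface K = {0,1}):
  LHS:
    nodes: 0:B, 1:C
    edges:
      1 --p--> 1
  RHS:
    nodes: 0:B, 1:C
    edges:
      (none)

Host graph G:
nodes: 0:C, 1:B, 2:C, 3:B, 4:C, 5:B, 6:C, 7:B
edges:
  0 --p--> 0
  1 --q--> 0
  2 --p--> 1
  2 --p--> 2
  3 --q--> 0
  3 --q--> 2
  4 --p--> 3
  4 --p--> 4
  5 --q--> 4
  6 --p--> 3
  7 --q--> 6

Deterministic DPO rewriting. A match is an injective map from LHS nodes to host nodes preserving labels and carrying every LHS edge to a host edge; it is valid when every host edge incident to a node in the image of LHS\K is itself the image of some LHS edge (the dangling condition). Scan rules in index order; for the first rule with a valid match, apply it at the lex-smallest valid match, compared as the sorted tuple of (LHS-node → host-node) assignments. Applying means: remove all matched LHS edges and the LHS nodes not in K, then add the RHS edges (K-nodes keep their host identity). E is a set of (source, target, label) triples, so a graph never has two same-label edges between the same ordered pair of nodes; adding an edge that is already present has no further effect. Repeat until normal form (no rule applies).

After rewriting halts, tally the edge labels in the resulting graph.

Answer: p:1 q:1

Steps:
[0] host  ⇒  8 nodes, 11 edges  {0-p->0 1-q->0 2-p->1 2-p->2 3-q->0 3-q->2 4-p->3 4-p->4 5-q->4 6-p->3 7-q->6}
[1] R1 @ {0↦0, 1↦6, 2↦7, 3↦3}  ⇒  6 nodes, 8 edges  {0-p->0 1-q->0 2-p->1 2-p->2 3-q->2 4-p->3 4-p->4 5-q->4}
[2] R2 @ {0↦1, 1↦0}  ⇒  6 nodes, 7 edges  {1-q->0 2-p->1 2-p->2 3-q->2 4-p->3 4-p->4 5-q->4}
[3] R2 @ {0↦1, 1↦2}  ⇒  6 nodes, 6 edges  {1-q->0 2-p->1 3-q->2 4-p->3 4-p->4 5-q->4}
[4] R2 @ {0↦1, 1↦4}  ⇒  6 nodes, 5 edges  {1-q->0 2-p->1 3-q->2 4-p->3 5-q->4}
[5] R1 @ {0↦2, 1↦4, 2↦5, 3↦3}  ⇒  4 nodes, 2 edges  {1-q->0 2-p->1}
final graph: no rule applies after step 5
NF edges: [(1, 0, 'q'), (2, 1, 'p')]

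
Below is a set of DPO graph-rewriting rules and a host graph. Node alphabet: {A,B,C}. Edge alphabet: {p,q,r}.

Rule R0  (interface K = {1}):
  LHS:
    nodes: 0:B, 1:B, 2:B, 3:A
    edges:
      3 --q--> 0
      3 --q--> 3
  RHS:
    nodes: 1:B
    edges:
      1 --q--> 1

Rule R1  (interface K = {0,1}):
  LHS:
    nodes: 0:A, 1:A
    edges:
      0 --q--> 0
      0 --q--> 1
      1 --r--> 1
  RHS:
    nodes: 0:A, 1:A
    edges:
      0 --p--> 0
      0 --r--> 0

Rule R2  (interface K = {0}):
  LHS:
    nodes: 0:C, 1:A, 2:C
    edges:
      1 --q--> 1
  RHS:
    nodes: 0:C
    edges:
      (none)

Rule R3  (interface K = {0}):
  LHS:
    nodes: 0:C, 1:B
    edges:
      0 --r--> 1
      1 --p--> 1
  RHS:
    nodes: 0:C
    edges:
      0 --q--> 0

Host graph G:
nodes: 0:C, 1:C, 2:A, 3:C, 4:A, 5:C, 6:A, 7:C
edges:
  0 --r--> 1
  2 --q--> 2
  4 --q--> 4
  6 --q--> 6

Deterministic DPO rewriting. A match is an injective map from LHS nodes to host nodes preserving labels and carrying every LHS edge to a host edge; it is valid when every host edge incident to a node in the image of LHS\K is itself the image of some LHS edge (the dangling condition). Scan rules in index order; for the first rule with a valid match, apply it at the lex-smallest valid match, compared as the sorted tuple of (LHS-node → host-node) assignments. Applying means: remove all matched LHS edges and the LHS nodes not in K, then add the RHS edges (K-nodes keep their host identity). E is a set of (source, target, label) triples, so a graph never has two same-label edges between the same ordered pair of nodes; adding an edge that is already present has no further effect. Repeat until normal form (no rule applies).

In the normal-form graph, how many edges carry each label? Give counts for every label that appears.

Answer: r:1

Rewrite trace:
start.  V:8 E:4  edges: 0-r->1 2-q->2 4-q->4 6-q->6
1. fire R2 via {0↦0, 1↦2, 2↦3}  →  V:6 E:3  edges: 0-r->1 4-q->4 6-q->6
2. fire R2 via {0↦0, 1↦4, 2↦5}  →  V:4 E:2  edges: 0-r->1 6-q->6
3. fire R2 via {0↦0, 1↦6, 2↦7}  →  V:2 E:1  edges: 0-r->1
normal form: no rule applies after step 3
NF edges: [(0, 1, 'r')]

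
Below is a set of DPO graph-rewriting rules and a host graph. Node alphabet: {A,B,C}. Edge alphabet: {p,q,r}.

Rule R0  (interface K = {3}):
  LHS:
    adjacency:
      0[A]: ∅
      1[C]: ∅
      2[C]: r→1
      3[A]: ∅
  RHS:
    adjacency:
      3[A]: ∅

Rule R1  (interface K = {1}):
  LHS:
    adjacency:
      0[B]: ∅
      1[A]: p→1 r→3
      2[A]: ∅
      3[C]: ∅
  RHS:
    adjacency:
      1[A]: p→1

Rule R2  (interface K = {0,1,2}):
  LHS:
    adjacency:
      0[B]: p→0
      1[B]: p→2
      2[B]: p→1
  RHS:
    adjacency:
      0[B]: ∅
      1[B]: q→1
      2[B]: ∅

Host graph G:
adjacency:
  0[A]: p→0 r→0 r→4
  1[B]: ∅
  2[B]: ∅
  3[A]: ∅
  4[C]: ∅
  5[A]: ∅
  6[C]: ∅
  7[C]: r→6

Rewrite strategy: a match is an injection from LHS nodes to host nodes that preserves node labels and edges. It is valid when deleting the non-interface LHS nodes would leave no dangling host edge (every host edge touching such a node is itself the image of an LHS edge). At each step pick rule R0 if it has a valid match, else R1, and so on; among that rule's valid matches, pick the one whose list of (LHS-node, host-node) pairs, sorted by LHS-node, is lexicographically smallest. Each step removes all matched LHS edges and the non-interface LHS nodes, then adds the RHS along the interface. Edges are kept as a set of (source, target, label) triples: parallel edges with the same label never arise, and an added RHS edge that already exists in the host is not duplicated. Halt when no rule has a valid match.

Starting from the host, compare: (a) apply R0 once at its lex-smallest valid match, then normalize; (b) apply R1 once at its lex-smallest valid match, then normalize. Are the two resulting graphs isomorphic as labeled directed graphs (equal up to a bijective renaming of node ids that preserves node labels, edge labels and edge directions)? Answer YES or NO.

branch R0-first: apply at {0↦3, 1↦6, 2↦7, 3↦0} → |E|=3, then 1 more step(s) → NF |V|=2 |E|=2 V={0:A, 2:B} E=0-p->0 0-r->0
branch R1-first: apply at {0↦1, 1↦0, 2↦3, 3↦4} → |E|=3, then 1 more step(s) → NF |V|=2 |E|=2 V={0:A, 2:B} E=0-p->0 0-r->0
graphs isomorphic (equal up to label-preserving node renaming)

Answer: YES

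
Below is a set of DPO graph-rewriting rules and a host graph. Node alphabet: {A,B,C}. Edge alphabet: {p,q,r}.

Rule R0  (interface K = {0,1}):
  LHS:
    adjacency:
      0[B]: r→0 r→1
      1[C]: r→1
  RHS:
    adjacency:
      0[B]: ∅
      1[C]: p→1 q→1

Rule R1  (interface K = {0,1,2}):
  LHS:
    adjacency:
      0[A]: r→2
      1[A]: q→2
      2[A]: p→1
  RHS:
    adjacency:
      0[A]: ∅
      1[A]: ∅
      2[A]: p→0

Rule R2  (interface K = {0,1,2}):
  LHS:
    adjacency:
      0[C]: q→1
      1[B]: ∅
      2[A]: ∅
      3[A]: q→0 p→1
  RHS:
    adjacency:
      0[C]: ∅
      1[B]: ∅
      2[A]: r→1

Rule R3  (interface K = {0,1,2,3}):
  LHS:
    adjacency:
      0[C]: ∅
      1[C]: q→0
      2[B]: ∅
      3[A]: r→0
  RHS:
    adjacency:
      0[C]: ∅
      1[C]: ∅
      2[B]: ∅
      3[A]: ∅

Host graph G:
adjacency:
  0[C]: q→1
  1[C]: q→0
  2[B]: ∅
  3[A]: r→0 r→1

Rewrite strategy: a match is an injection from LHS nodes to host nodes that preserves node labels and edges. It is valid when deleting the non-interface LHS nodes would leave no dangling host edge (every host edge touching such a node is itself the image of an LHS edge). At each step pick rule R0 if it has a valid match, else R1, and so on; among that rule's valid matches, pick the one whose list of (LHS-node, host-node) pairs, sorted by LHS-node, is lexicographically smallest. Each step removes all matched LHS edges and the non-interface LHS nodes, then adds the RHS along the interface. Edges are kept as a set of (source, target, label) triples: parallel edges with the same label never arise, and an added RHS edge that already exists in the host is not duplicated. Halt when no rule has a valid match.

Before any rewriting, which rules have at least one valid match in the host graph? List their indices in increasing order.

R0: no valid match — LHS pattern not found
R1: no valid match — LHS pattern not found
R2: no valid match — LHS pattern not found
R3: 2 valid matches — {0↦0, 1↦1, 2↦2, 3↦3}, {0↦1, 1↦0, 2↦2, 3↦3}

Answer: [R3]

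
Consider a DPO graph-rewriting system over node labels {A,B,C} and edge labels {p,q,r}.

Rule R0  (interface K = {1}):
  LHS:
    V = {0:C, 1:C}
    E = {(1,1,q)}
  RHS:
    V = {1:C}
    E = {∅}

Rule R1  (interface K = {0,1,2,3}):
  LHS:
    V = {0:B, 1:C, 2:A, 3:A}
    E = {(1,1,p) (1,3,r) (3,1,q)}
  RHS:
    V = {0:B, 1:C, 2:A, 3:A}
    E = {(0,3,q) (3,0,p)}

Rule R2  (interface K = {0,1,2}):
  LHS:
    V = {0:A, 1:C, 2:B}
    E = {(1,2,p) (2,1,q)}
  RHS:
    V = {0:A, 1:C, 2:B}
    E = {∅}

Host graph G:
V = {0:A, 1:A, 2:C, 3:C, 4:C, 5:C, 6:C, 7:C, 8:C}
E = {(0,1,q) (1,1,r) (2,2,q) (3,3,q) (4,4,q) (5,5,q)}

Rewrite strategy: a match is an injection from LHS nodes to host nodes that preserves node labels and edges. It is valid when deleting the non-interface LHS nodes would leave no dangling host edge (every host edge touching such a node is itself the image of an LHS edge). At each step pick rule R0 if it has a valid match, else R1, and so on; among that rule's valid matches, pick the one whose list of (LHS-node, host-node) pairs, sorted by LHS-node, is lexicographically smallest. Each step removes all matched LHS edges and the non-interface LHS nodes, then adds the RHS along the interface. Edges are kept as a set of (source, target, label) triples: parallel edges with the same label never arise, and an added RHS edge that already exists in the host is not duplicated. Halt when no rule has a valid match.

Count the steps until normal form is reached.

start.  V:9 E:6  edges: 0-q->1 1-r->1 2-q->2 3-q->3 4-q->4 5-q->5
1. fire R0 via {0↦6, 1↦2}  →  V:8 E:5  edges: 0-q->1 1-r->1 3-q->3 4-q->4 5-q->5
2. fire R0 via {0↦2, 1↦3}  →  V:7 E:4  edges: 0-q->1 1-r->1 4-q->4 5-q->5
3. fire R0 via {0↦3, 1↦4}  →  V:6 E:3  edges: 0-q->1 1-r->1 5-q->5
4. fire R0 via {0↦4, 1↦5}  →  V:5 E:2  edges: 0-q->1 1-r->1
normal form: no rule applies after step 4

Answer: 4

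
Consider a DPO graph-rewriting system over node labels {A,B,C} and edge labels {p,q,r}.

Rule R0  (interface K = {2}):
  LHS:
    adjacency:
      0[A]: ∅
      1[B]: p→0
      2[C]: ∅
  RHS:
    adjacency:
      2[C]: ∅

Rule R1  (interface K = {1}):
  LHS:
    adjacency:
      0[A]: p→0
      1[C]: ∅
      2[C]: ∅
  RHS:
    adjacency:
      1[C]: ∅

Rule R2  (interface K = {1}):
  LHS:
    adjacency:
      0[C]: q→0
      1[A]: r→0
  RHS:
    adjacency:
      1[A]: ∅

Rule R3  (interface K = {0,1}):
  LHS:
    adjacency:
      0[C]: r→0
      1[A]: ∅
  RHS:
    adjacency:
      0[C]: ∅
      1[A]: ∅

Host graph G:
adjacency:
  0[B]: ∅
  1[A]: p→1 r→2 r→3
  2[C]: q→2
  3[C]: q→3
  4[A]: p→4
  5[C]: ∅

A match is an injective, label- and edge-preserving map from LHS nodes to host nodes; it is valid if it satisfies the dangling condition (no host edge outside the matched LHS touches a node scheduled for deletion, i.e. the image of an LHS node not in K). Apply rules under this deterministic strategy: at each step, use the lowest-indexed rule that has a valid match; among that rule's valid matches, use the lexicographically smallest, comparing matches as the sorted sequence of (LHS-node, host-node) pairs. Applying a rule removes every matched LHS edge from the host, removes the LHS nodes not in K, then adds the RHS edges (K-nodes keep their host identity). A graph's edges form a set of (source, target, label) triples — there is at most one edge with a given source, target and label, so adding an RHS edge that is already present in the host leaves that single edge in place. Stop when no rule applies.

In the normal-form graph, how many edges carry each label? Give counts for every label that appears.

start.  V:6 E:6  edges: 1-p->1 1-r->2 1-r->3 2-q->2 3-q->3 4-p->4
1. fire R1 via {0↦4, 1↦2, 2↦5}  →  V:4 E:5  edges: 1-p->1 1-r->2 1-r->3 2-q->2 3-q->3
2. fire R2 via {0↦2, 1↦1}  →  V:3 E:3  edges: 1-p->1 1-r->3 3-q->3
3. fire R2 via {0↦3, 1↦1}  →  V:2 E:1  edges: 1-p->1
normal form: no rule applies after step 3
NF edges: [(1, 1, 'p')]

Answer: p:1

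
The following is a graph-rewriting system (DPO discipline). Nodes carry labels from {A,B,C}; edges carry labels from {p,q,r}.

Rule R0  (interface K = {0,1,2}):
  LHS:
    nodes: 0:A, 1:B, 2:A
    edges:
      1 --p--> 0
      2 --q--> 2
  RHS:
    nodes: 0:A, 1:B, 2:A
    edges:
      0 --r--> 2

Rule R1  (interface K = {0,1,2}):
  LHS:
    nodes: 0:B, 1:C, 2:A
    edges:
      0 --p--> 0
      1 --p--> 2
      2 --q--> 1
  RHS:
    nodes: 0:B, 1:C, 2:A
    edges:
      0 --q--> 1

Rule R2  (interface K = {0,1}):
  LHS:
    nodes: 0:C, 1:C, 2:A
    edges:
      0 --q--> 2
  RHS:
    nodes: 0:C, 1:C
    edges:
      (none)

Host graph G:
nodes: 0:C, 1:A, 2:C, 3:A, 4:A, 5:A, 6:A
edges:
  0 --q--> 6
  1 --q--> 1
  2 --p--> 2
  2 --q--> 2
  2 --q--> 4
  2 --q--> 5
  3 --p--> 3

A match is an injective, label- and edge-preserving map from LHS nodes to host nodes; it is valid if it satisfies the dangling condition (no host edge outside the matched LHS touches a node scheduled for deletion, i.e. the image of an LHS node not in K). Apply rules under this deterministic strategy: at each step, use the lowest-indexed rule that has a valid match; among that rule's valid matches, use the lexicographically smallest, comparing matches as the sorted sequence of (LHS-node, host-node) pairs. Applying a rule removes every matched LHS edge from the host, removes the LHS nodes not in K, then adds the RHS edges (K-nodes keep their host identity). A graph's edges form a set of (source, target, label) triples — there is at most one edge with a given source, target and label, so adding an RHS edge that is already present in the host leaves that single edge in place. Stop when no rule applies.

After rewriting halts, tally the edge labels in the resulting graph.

initial: |V|=7 |E|=7  E = 0-q->6 1-q->1 2-p->2 2-q->2 2-q->4 2-q->5 3-p->3
step 1: apply R2 at {0↦0, 1↦2, 2↦6}  → |V|=6 |E|=6  E = 1-q->1 2-p->2 2-q->2 2-q->4 2-q->5 3-p->3
step 2: apply R2 at {0↦2, 1↦0, 2↦4}  → |V|=5 |E|=5  E = 1-q->1 2-p->2 2-q->2 2-q->5 3-p->3
step 3: apply R2 at {0↦2, 1↦0, 2↦5}  → |V|=4 |E|=4  E = 1-q->1 2-p->2 2-q->2 3-p->3
normal form: no rule applies after step 3
NF edges: [(1, 1, 'q'), (2, 2, 'p'), (2, 2, 'q'), (3, 3, 'p')]

Answer: p:2 q:2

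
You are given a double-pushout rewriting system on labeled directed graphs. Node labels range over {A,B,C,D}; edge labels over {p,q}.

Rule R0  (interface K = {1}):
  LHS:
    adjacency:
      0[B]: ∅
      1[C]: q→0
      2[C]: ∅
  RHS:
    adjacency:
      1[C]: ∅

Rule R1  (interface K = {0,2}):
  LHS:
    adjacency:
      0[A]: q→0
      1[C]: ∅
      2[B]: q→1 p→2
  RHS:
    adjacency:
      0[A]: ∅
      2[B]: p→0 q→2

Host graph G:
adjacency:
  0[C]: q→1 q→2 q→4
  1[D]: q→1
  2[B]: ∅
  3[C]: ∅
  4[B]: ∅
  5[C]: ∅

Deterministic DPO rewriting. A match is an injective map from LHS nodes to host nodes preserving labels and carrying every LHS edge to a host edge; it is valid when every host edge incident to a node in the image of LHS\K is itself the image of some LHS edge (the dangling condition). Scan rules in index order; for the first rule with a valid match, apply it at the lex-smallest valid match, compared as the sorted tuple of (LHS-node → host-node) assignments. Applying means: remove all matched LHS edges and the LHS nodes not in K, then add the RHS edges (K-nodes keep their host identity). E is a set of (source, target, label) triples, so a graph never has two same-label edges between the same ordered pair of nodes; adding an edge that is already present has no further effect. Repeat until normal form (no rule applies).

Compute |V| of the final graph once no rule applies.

[0] host  ⇒  6 nodes, 4 edges  {0-q->1 0-q->2 0-q->4 1-q->1}
[1] R0 @ {0↦2, 1↦0, 2↦3}  ⇒  4 nodes, 3 edges  {0-q->1 0-q->4 1-q->1}
[2] R0 @ {0↦4, 1↦0, 2↦5}  ⇒  2 nodes, 2 edges  {0-q->1 1-q->1}
final graph: no rule applies after step 2
NF nodes: {0:C, 1:D}

Answer: 2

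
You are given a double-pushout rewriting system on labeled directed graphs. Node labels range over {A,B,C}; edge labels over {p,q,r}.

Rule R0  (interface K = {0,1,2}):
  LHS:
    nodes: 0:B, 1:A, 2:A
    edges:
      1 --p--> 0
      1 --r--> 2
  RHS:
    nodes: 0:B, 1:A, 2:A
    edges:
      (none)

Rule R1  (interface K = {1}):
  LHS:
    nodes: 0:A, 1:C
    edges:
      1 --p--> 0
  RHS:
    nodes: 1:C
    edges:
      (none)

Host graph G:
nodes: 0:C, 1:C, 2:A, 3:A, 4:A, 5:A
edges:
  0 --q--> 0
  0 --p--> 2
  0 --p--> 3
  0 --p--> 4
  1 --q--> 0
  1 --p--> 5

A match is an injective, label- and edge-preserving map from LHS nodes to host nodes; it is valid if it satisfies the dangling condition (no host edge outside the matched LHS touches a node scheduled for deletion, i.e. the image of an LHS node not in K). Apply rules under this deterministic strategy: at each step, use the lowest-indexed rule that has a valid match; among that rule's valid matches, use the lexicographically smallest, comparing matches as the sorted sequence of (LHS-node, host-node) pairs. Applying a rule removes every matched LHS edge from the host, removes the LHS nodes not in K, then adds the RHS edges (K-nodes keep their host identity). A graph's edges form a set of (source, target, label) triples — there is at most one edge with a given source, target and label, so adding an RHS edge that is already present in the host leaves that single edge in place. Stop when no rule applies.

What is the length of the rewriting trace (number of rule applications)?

Answer: 4

Rewrite trace:
initial: |V|=6 |E|=6  E = 0-q->0 0-p->2 0-p->3 0-p->4 1-q->0 1-p->5
step 1: apply R1 at {0↦2, 1↦0}  → |V|=5 |E|=5  E = 0-q->0 0-p->3 0-p->4 1-q->0 1-p->5
step 2: apply R1 at {0↦3, 1↦0}  → |V|=4 |E|=4  E = 0-q->0 0-p->4 1-q->0 1-p->5
step 3: apply R1 at {0↦4, 1↦0}  → |V|=3 |E|=3  E = 0-q->0 1-q->0 1-p->5
step 4: apply R1 at {0↦5, 1↦1}  → |V|=2 |E|=2  E = 0-q->0 1-q->0
halt: no rule applies after step 4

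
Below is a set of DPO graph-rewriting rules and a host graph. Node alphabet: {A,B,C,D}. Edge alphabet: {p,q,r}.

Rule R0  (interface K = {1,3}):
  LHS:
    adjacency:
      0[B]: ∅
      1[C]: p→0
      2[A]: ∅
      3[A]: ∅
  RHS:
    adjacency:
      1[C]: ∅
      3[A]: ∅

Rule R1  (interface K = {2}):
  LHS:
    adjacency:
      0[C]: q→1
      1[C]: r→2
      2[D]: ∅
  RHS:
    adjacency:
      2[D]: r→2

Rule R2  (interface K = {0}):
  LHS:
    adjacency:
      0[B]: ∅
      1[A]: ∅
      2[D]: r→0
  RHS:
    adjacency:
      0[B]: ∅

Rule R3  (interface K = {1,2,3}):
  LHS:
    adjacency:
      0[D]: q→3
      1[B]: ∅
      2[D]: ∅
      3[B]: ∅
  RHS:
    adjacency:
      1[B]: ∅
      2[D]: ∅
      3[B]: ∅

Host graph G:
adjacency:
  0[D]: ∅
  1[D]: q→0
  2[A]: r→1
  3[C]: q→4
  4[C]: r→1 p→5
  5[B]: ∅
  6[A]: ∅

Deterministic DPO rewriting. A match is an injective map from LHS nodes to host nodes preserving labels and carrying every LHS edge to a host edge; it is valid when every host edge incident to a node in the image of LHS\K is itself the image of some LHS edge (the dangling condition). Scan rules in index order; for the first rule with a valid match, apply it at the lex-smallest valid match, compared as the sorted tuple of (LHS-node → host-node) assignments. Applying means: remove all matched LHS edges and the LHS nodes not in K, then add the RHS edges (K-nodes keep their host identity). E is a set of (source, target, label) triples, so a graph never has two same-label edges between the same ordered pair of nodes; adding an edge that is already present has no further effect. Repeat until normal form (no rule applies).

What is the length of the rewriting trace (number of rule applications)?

start.  V:7 E:5  edges: 1-q->0 2-r->1 3-q->4 4-r->1 4-p->5
1. fire R0 via {0↦5, 1↦4, 2↦6, 3↦2}  →  V:5 E:4  edges: 1-q->0 2-r->1 3-q->4 4-r->1
2. fire R1 via {0↦3, 1↦4, 2↦1}  →  V:3 E:3  edges: 1-q->0 1-r->1 2-r->1
normal form: no rule applies after step 2

Answer: 2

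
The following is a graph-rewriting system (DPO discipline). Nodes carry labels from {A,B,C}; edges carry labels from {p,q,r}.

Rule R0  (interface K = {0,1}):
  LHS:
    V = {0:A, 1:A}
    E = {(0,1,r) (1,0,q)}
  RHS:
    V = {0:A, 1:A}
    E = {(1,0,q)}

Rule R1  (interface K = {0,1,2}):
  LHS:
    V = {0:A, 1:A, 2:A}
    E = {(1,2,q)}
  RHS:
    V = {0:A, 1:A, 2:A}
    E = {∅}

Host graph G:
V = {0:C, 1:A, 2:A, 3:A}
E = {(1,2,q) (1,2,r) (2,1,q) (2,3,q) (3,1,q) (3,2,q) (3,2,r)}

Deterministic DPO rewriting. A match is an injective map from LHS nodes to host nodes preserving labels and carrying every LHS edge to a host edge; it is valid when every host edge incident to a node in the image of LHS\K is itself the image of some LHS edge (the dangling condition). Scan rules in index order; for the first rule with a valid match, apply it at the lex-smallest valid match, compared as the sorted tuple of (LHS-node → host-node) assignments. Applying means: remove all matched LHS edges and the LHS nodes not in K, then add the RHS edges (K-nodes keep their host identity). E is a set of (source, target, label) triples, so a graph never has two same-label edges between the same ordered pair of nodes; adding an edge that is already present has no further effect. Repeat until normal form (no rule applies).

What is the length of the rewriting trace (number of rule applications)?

initial: |V|=4 |E|=7  E = 1-q->2 1-r->2 2-q->1 2-q->3 3-q->1 3-q->2 3-r->2
step 1: apply R0 at {0↦1, 1↦2}  → |V|=4 |E|=6  E = 1-q->2 2-q->1 2-q->3 3-q->1 3-q->2 3-r->2
step 2: apply R0 at {0↦3, 1↦2}  → |V|=4 |E|=5  E = 1-q->2 2-q->1 2-q->3 3-q->1 3-q->2
step 3: apply R1 at {0↦1, 1↦2, 2↦3}  → |V|=4 |E|=4  E = 1-q->2 2-q->1 3-q->1 3-q->2
step 4: apply R1 at {0↦1, 1↦3, 2↦2}  → |V|=4 |E|=3  E = 1-q->2 2-q->1 3-q->1
step 5: apply R1 at {0↦2, 1↦3, 2↦1}  → |V|=4 |E|=2  E = 1-q->2 2-q->1
step 6: apply R1 at {0↦3, 1↦1, 2↦2}  → |V|=4 |E|=1  E = 2-q->1
step 7: apply R1 at {0↦3, 1↦2, 2↦1}  → |V|=4 |E|=0  E = ∅
normal form: no rule applies after step 7

Answer: 7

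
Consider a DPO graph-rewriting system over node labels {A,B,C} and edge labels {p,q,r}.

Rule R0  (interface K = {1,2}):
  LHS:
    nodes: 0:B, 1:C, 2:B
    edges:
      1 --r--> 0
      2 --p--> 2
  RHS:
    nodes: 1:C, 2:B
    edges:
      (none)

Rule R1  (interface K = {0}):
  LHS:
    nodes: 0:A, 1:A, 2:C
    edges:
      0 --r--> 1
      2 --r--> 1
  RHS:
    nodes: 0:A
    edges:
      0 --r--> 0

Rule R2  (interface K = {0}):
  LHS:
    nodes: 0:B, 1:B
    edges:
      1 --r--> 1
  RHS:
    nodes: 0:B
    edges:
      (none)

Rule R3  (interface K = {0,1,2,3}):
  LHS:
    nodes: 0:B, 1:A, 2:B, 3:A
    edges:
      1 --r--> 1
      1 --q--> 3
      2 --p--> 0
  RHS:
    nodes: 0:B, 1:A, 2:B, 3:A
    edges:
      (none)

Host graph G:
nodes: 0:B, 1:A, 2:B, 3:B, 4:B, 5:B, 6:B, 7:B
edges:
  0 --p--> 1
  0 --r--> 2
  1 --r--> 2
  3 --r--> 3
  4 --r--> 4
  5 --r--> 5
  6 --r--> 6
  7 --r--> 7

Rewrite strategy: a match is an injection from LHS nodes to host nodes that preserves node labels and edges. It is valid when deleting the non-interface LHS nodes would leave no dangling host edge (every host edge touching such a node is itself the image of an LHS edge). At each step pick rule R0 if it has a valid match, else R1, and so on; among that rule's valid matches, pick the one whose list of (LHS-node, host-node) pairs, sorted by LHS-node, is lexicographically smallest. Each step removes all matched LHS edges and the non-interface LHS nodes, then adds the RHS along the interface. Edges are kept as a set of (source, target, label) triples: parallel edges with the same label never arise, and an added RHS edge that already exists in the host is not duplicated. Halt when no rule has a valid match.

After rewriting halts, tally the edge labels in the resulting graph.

[0] host  ⇒  8 nodes, 8 edges  {0-p->1 0-r->2 1-r->2 3-r->3 4-r->4 5-r->5 6-r->6 7-r->7}
[1] R2 @ {0↦0, 1↦3}  ⇒  7 nodes, 7 edges  {0-p->1 0-r->2 1-r->2 4-r->4 5-r->5 6-r->6 7-r->7}
[2] R2 @ {0↦0, 1↦4}  ⇒  6 nodes, 6 edges  {0-p->1 0-r->2 1-r->2 5-r->5 6-r->6 7-r->7}
[3] R2 @ {0↦0, 1↦5}  ⇒  5 nodes, 5 edges  {0-p->1 0-r->2 1-r->2 6-r->6 7-r->7}
[4] R2 @ {0↦0, 1↦6}  ⇒  4 nodes, 4 edges  {0-p->1 0-r->2 1-r->2 7-r->7}
[5] R2 @ {0↦0, 1↦7}  ⇒  3 nodes, 3 edges  {0-p->1 0-r->2 1-r->2}
halt: no rule applies after step 5
NF edges: [(0, 1, 'p'), (0, 2, 'r'), (1, 2, 'r')]

Answer: p:1 r:2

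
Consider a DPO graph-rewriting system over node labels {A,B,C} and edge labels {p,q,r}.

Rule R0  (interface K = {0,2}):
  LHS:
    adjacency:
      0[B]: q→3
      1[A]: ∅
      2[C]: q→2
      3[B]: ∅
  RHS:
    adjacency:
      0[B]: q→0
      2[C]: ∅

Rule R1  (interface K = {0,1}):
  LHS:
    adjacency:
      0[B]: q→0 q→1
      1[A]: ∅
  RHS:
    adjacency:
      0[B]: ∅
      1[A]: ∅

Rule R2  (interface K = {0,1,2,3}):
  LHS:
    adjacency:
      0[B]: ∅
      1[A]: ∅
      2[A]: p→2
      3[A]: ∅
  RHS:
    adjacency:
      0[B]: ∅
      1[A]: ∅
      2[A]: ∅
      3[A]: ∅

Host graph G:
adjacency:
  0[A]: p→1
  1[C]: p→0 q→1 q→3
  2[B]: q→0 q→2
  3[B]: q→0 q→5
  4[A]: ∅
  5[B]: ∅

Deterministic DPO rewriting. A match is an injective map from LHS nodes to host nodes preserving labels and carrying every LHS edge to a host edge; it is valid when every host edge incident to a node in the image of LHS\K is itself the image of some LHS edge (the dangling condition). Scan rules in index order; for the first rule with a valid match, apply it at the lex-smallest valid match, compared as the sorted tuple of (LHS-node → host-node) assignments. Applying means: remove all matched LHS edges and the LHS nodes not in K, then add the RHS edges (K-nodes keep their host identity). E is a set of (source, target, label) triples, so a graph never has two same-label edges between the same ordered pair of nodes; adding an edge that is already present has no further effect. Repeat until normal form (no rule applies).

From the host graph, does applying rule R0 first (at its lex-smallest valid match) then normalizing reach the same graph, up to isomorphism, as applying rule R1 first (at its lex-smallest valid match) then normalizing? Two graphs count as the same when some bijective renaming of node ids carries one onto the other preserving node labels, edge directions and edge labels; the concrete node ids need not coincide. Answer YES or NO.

branch R0-first: apply at {0↦3, 1↦4, 2↦1, 3↦5} → |E|=7, then 2 more step(s) → NF |V|=4 |E|=3 V={0:A, 1:C, 2:B, 3:B} E=0-p->1 1-p->0 1-q->3
branch R1-first: apply at {0↦2, 1↦0} → |E|=6, then 2 more step(s) → NF |V|=4 |E|=3 V={0:A, 1:C, 2:B, 3:B} E=0-p->1 1-p->0 1-q->3
graphs isomorphic (equal up to label-preserving node renaming)

Answer: YES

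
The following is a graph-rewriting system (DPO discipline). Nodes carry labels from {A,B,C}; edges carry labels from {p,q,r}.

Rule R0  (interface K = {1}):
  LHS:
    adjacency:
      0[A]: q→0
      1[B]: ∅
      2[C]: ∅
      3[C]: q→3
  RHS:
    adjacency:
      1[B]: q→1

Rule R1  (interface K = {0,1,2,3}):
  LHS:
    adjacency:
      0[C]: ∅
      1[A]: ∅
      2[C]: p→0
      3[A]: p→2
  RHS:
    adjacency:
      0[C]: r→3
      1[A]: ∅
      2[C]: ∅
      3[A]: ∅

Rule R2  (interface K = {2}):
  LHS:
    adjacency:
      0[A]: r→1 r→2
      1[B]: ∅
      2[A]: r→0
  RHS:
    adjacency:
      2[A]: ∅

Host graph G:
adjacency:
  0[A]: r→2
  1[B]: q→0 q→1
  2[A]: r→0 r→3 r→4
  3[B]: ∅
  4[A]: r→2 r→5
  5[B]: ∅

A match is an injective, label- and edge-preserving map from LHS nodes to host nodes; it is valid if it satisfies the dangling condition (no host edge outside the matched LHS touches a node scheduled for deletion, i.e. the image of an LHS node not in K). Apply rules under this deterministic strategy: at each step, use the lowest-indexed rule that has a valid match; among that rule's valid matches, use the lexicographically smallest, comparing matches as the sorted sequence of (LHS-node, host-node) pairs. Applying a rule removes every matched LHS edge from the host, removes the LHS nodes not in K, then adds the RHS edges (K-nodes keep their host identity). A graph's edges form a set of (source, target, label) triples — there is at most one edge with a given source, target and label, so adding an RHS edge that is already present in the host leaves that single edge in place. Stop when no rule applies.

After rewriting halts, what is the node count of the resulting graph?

start.  V:6 E:8  edges: 0-r->2 1-q->0 1-q->1 2-r->0 2-r->3 2-r->4 4-r->2 4-r->5
1. fire R2 via {0↦4, 1↦5, 2↦2}  →  V:4 E:5  edges: 0-r->2 1-q->0 1-q->1 2-r->0 2-r->3
2. fire R2 via {0↦2, 1↦3, 2↦0}  →  V:2 E:2  edges: 1-q->0 1-q->1
final graph: no rule applies after step 2
NF nodes: {0:A, 1:B}

Answer: 2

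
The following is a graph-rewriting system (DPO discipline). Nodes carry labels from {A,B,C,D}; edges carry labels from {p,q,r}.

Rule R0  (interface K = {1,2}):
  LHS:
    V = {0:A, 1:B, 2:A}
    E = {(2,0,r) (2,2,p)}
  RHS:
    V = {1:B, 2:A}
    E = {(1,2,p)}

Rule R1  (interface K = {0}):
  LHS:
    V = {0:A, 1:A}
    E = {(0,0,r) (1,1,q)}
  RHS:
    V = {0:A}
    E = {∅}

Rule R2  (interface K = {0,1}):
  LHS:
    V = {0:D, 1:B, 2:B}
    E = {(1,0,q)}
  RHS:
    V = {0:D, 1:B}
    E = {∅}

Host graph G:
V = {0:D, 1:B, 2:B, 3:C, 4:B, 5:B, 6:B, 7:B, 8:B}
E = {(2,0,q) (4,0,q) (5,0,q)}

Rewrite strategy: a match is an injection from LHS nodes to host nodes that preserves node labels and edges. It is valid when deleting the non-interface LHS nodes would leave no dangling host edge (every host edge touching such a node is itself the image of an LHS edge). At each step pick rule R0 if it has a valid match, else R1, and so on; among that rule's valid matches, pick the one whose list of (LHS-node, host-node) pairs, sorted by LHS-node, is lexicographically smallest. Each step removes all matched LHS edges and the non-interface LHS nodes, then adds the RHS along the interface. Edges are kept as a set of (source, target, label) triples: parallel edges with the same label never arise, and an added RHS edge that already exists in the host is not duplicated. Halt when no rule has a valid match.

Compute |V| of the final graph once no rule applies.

Answer: 6

Steps:
[0] host  ⇒  9 nodes, 3 edges  {2-q->0 4-q->0 5-q->0}
[1] R2 @ {0↦0, 1↦2, 2↦1}  ⇒  8 nodes, 2 edges  {4-q->0 5-q->0}
[2] R2 @ {0↦0, 1↦4, 2↦2}  ⇒  7 nodes, 1 edges  {5-q->0}
[3] R2 @ {0↦0, 1↦5, 2↦4}  ⇒  6 nodes, 0 edges  {∅}
halt: no rule applies after step 3
NF nodes: {0:D, 3:C, 5:B, 6:B, 7:B, 8:B}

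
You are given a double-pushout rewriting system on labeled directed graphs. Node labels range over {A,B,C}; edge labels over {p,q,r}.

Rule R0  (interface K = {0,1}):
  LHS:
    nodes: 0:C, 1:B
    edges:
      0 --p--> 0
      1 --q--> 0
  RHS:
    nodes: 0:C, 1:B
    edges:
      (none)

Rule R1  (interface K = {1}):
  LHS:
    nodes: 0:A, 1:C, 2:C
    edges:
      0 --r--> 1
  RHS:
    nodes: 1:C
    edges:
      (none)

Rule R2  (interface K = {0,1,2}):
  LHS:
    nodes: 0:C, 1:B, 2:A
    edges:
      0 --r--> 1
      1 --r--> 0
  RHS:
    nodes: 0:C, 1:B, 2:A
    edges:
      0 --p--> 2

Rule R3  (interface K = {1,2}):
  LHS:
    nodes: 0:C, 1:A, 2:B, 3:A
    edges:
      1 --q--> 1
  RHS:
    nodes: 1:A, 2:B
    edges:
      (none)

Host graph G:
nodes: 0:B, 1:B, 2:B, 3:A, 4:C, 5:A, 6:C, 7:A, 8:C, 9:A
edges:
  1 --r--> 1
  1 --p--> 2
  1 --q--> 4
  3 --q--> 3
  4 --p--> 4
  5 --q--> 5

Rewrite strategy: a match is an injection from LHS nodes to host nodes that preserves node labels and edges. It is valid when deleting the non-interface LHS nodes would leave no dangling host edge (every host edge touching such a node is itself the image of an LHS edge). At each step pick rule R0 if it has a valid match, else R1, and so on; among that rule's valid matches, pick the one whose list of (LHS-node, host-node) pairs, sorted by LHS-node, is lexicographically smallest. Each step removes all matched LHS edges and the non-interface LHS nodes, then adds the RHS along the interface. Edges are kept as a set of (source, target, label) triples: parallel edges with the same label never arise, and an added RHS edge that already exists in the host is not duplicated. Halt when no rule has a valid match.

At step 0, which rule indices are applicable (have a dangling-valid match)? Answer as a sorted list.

R0: 1 valid match — {0↦4, 1↦1}
R1: no valid match — LHS pattern not found
R2: no valid match — LHS pattern not found
R3: 24 valid matches — {0↦6, 1↦3, 2↦0, 3↦7}, {0↦6, 1↦3, 2↦0, 3↦9}, {0↦6, 1↦3, 2↦1, 3↦7} (+21 more)

Answer: [R0,R3]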